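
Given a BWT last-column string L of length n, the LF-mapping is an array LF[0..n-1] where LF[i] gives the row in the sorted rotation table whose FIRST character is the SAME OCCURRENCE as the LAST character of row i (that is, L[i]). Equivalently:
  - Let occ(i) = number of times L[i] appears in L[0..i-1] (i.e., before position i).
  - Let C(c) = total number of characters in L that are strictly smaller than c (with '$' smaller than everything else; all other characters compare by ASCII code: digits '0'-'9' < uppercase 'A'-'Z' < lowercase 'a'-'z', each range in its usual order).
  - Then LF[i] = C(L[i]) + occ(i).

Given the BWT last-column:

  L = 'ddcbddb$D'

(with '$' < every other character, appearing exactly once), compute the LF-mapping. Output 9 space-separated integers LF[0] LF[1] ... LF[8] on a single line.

Answer: 5 6 4 2 7 8 3 0 1

Derivation:
Char counts: '$':1, 'D':1, 'b':2, 'c':1, 'd':4
C (first-col start): C('$')=0, C('D')=1, C('b')=2, C('c')=4, C('d')=5
L[0]='d': occ=0, LF[0]=C('d')+0=5+0=5
L[1]='d': occ=1, LF[1]=C('d')+1=5+1=6
L[2]='c': occ=0, LF[2]=C('c')+0=4+0=4
L[3]='b': occ=0, LF[3]=C('b')+0=2+0=2
L[4]='d': occ=2, LF[4]=C('d')+2=5+2=7
L[5]='d': occ=3, LF[5]=C('d')+3=5+3=8
L[6]='b': occ=1, LF[6]=C('b')+1=2+1=3
L[7]='$': occ=0, LF[7]=C('$')+0=0+0=0
L[8]='D': occ=0, LF[8]=C('D')+0=1+0=1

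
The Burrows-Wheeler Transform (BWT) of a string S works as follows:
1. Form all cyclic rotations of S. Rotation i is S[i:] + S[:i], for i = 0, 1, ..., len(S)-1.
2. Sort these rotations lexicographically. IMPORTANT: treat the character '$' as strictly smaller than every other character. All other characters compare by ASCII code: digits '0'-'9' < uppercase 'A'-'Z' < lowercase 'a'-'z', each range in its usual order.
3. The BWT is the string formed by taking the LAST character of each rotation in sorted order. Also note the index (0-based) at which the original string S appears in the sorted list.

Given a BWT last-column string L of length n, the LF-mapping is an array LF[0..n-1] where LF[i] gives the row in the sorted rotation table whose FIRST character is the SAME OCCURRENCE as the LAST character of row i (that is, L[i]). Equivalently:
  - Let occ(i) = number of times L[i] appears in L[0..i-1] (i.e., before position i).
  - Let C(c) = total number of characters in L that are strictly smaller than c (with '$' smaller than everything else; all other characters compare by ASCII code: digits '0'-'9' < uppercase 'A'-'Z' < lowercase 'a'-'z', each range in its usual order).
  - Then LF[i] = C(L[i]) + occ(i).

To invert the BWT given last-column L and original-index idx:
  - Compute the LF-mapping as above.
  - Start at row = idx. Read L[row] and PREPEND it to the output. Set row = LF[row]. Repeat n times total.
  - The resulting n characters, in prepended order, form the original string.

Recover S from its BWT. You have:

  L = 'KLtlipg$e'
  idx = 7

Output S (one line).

LF mapping: 1 2 8 6 5 7 4 0 3
Walk LF starting at row 7, prepending L[row]:
  step 1: row=7, L[7]='$', prepend. Next row=LF[7]=0
  step 2: row=0, L[0]='K', prepend. Next row=LF[0]=1
  step 3: row=1, L[1]='L', prepend. Next row=LF[1]=2
  step 4: row=2, L[2]='t', prepend. Next row=LF[2]=8
  step 5: row=8, L[8]='e', prepend. Next row=LF[8]=3
  step 6: row=3, L[3]='l', prepend. Next row=LF[3]=6
  step 7: row=6, L[6]='g', prepend. Next row=LF[6]=4
  step 8: row=4, L[4]='i', prepend. Next row=LF[4]=5
  step 9: row=5, L[5]='p', prepend. Next row=LF[5]=7
Reversed output: pigletLK$

Answer: pigletLK$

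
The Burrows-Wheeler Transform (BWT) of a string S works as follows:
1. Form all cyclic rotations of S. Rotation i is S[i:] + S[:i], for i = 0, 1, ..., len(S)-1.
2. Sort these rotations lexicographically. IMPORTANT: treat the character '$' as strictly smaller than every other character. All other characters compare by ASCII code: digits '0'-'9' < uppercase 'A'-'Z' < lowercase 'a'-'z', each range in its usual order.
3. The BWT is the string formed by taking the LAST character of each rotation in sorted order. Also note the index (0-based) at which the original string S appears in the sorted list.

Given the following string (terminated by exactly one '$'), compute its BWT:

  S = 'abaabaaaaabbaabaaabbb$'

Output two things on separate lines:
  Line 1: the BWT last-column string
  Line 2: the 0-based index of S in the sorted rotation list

All 22 rotations (rotation i = S[i:]+S[:i]):
  rot[0] = abaabaaaaabbaabaaabbb$
  rot[1] = baabaaaaabbaabaaabbb$a
  rot[2] = aabaaaaabbaabaaabbb$ab
  rot[3] = abaaaaabbaabaaabbb$aba
  rot[4] = baaaaabbaabaaabbb$abaa
  rot[5] = aaaaabbaabaaabbb$abaab
  rot[6] = aaaabbaabaaabbb$abaaba
  rot[7] = aaabbaabaaabbb$abaabaa
  rot[8] = aabbaabaaabbb$abaabaaa
  rot[9] = abbaabaaabbb$abaabaaaa
  rot[10] = bbaabaaabbb$abaabaaaaa
  rot[11] = baabaaabbb$abaabaaaaab
  rot[12] = aabaaabbb$abaabaaaaabb
  rot[13] = abaaabbb$abaabaaaaabba
  rot[14] = baaabbb$abaabaaaaabbaa
  rot[15] = aaabbb$abaabaaaaabbaab
  rot[16] = aabbb$abaabaaaaabbaaba
  rot[17] = abbb$abaabaaaaabbaabaa
  rot[18] = bbb$abaabaaaaabbaabaaa
  rot[19] = bb$abaabaaaaabbaabaaab
  rot[20] = b$abaabaaaaabbaabaaabb
  rot[21] = $abaabaaaaabbaabaaabbb
Sorted (with $ < everything):
  sorted[0] = $abaabaaaaabbaabaaabbb  (last char: 'b')
  sorted[1] = aaaaabbaabaaabbb$abaab  (last char: 'b')
  sorted[2] = aaaabbaabaaabbb$abaaba  (last char: 'a')
  sorted[3] = aaabbaabaaabbb$abaabaa  (last char: 'a')
  sorted[4] = aaabbb$abaabaaaaabbaab  (last char: 'b')
  sorted[5] = aabaaaaabbaabaaabbb$ab  (last char: 'b')
  sorted[6] = aabaaabbb$abaabaaaaabb  (last char: 'b')
  sorted[7] = aabbaabaaabbb$abaabaaa  (last char: 'a')
  sorted[8] = aabbb$abaabaaaaabbaaba  (last char: 'a')
  sorted[9] = abaaaaabbaabaaabbb$aba  (last char: 'a')
  sorted[10] = abaaabbb$abaabaaaaabba  (last char: 'a')
  sorted[11] = abaabaaaaabbaabaaabbb$  (last char: '$')
  sorted[12] = abbaabaaabbb$abaabaaaa  (last char: 'a')
  sorted[13] = abbb$abaabaaaaabbaabaa  (last char: 'a')
  sorted[14] = b$abaabaaaaabbaabaaabb  (last char: 'b')
  sorted[15] = baaaaabbaabaaabbb$abaa  (last char: 'a')
  sorted[16] = baaabbb$abaabaaaaabbaa  (last char: 'a')
  sorted[17] = baabaaaaabbaabaaabbb$a  (last char: 'a')
  sorted[18] = baabaaabbb$abaabaaaaab  (last char: 'b')
  sorted[19] = bb$abaabaaaaabbaabaaab  (last char: 'b')
  sorted[20] = bbaabaaabbb$abaabaaaaa  (last char: 'a')
  sorted[21] = bbb$abaabaaaaabbaabaaa  (last char: 'a')
Last column: bbaabbbaaaa$aabaaabbaa
Original string S is at sorted index 11

Answer: bbaabbbaaaa$aabaaabbaa
11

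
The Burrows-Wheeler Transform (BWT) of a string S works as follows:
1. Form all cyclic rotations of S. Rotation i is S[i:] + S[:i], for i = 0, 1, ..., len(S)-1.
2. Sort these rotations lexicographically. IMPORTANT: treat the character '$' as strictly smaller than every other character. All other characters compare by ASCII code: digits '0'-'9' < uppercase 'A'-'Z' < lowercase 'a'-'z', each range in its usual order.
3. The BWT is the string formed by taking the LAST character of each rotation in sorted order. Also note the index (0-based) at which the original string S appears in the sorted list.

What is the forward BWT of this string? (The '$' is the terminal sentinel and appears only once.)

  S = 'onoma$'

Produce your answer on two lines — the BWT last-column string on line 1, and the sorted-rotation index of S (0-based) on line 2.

All 6 rotations (rotation i = S[i:]+S[:i]):
  rot[0] = onoma$
  rot[1] = noma$o
  rot[2] = oma$on
  rot[3] = ma$ono
  rot[4] = a$onom
  rot[5] = $onoma
Sorted (with $ < everything):
  sorted[0] = $onoma  (last char: 'a')
  sorted[1] = a$onom  (last char: 'm')
  sorted[2] = ma$ono  (last char: 'o')
  sorted[3] = noma$o  (last char: 'o')
  sorted[4] = oma$on  (last char: 'n')
  sorted[5] = onoma$  (last char: '$')
Last column: amoon$
Original string S is at sorted index 5

Answer: amoon$
5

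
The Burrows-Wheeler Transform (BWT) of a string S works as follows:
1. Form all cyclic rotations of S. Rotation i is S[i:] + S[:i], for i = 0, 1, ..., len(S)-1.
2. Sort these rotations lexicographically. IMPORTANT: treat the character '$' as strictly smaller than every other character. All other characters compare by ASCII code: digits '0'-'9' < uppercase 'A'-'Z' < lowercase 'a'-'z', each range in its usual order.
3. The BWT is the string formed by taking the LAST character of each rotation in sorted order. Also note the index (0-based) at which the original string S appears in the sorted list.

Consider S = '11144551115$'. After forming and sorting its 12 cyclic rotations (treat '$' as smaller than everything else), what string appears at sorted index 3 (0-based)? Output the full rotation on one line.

Answer: 1144551115$1

Derivation:
All 12 rotations (rotation i = S[i:]+S[:i]):
  rot[0] = 11144551115$
  rot[1] = 1144551115$1
  rot[2] = 144551115$11
  rot[3] = 44551115$111
  rot[4] = 4551115$1114
  rot[5] = 551115$11144
  rot[6] = 51115$111445
  rot[7] = 1115$1114455
  rot[8] = 115$11144551
  rot[9] = 15$111445511
  rot[10] = 5$1114455111
  rot[11] = $11144551115
Sorted (with $ < everything):
  sorted[0] = $11144551115
  sorted[1] = 11144551115$
  sorted[2] = 1115$1114455
  sorted[3] = 1144551115$1
  sorted[4] = 115$11144551
  sorted[5] = 144551115$11
  sorted[6] = 15$111445511
  sorted[7] = 44551115$111
  sorted[8] = 4551115$1114
  sorted[9] = 5$1114455111
  sorted[10] = 51115$111445
  sorted[11] = 551115$11144
sorted[3] = 1144551115$1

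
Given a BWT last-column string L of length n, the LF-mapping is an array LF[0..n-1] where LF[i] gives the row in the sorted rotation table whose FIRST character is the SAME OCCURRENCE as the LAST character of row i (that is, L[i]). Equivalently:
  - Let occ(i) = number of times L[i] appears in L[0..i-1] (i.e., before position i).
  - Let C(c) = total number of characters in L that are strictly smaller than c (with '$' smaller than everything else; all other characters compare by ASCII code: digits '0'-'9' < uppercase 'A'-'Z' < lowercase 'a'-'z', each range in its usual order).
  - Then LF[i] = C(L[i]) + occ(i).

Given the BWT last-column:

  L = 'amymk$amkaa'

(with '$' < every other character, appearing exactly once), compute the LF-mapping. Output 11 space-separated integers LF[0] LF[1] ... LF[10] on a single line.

Answer: 1 7 10 8 5 0 2 9 6 3 4

Derivation:
Char counts: '$':1, 'a':4, 'k':2, 'm':3, 'y':1
C (first-col start): C('$')=0, C('a')=1, C('k')=5, C('m')=7, C('y')=10
L[0]='a': occ=0, LF[0]=C('a')+0=1+0=1
L[1]='m': occ=0, LF[1]=C('m')+0=7+0=7
L[2]='y': occ=0, LF[2]=C('y')+0=10+0=10
L[3]='m': occ=1, LF[3]=C('m')+1=7+1=8
L[4]='k': occ=0, LF[4]=C('k')+0=5+0=5
L[5]='$': occ=0, LF[5]=C('$')+0=0+0=0
L[6]='a': occ=1, LF[6]=C('a')+1=1+1=2
L[7]='m': occ=2, LF[7]=C('m')+2=7+2=9
L[8]='k': occ=1, LF[8]=C('k')+1=5+1=6
L[9]='a': occ=2, LF[9]=C('a')+2=1+2=3
L[10]='a': occ=3, LF[10]=C('a')+3=1+3=4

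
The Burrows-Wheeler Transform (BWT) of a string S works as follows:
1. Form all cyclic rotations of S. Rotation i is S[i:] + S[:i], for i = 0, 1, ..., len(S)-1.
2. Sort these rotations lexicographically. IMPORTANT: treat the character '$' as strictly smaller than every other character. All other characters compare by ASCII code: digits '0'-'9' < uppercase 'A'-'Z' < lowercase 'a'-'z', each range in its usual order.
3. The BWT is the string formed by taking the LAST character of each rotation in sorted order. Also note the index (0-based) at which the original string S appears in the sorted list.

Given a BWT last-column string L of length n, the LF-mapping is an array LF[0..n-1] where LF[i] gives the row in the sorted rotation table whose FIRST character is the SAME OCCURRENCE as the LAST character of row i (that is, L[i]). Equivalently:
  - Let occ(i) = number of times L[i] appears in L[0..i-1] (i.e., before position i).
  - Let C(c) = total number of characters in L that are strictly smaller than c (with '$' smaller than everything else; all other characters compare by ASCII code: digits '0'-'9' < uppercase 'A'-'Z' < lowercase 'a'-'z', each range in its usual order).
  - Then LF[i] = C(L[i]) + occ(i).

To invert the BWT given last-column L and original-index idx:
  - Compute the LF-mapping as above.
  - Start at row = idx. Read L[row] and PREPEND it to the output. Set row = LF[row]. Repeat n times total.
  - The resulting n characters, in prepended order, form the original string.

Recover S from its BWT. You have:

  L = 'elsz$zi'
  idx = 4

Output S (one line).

Answer: sizzle$

Derivation:
LF mapping: 1 3 4 5 0 6 2
Walk LF starting at row 4, prepending L[row]:
  step 1: row=4, L[4]='$', prepend. Next row=LF[4]=0
  step 2: row=0, L[0]='e', prepend. Next row=LF[0]=1
  step 3: row=1, L[1]='l', prepend. Next row=LF[1]=3
  step 4: row=3, L[3]='z', prepend. Next row=LF[3]=5
  step 5: row=5, L[5]='z', prepend. Next row=LF[5]=6
  step 6: row=6, L[6]='i', prepend. Next row=LF[6]=2
  step 7: row=2, L[2]='s', prepend. Next row=LF[2]=4
Reversed output: sizzle$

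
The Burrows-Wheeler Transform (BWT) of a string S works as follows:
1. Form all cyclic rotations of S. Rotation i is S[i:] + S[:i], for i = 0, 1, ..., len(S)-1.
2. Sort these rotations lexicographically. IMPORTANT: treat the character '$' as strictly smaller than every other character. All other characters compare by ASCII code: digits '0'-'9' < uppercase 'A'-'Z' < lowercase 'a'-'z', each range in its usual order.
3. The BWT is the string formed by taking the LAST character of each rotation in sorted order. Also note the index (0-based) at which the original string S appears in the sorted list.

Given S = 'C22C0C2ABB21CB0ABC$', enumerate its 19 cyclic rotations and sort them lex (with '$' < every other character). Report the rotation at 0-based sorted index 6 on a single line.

All 19 rotations (rotation i = S[i:]+S[:i]):
  rot[0] = C22C0C2ABB21CB0ABC$
  rot[1] = 22C0C2ABB21CB0ABC$C
  rot[2] = 2C0C2ABB21CB0ABC$C2
  rot[3] = C0C2ABB21CB0ABC$C22
  rot[4] = 0C2ABB21CB0ABC$C22C
  rot[5] = C2ABB21CB0ABC$C22C0
  rot[6] = 2ABB21CB0ABC$C22C0C
  rot[7] = ABB21CB0ABC$C22C0C2
  rot[8] = BB21CB0ABC$C22C0C2A
  rot[9] = B21CB0ABC$C22C0C2AB
  rot[10] = 21CB0ABC$C22C0C2ABB
  rot[11] = 1CB0ABC$C22C0C2ABB2
  rot[12] = CB0ABC$C22C0C2ABB21
  rot[13] = B0ABC$C22C0C2ABB21C
  rot[14] = 0ABC$C22C0C2ABB21CB
  rot[15] = ABC$C22C0C2ABB21CB0
  rot[16] = BC$C22C0C2ABB21CB0A
  rot[17] = C$C22C0C2ABB21CB0AB
  rot[18] = $C22C0C2ABB21CB0ABC
Sorted (with $ < everything):
  sorted[0] = $C22C0C2ABB21CB0ABC
  sorted[1] = 0ABC$C22C0C2ABB21CB
  sorted[2] = 0C2ABB21CB0ABC$C22C
  sorted[3] = 1CB0ABC$C22C0C2ABB2
  sorted[4] = 21CB0ABC$C22C0C2ABB
  sorted[5] = 22C0C2ABB21CB0ABC$C
  sorted[6] = 2ABB21CB0ABC$C22C0C
  sorted[7] = 2C0C2ABB21CB0ABC$C2
  sorted[8] = ABB21CB0ABC$C22C0C2
  sorted[9] = ABC$C22C0C2ABB21CB0
  sorted[10] = B0ABC$C22C0C2ABB21C
  sorted[11] = B21CB0ABC$C22C0C2AB
  sorted[12] = BB21CB0ABC$C22C0C2A
  sorted[13] = BC$C22C0C2ABB21CB0A
  sorted[14] = C$C22C0C2ABB21CB0AB
  sorted[15] = C0C2ABB21CB0ABC$C22
  sorted[16] = C22C0C2ABB21CB0ABC$
  sorted[17] = C2ABB21CB0ABC$C22C0
  sorted[18] = CB0ABC$C22C0C2ABB21
sorted[6] = 2ABB21CB0ABC$C22C0C

Answer: 2ABB21CB0ABC$C22C0C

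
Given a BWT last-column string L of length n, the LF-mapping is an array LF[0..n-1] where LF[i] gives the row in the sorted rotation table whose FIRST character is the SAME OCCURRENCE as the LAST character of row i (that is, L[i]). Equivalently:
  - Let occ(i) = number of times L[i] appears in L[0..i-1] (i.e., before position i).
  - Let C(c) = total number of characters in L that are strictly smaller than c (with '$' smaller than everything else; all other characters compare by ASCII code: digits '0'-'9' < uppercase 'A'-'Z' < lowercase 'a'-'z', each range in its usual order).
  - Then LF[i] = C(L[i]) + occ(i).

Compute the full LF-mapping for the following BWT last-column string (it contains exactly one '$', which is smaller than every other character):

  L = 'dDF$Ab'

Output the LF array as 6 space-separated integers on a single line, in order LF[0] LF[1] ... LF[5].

Char counts: '$':1, 'A':1, 'D':1, 'F':1, 'b':1, 'd':1
C (first-col start): C('$')=0, C('A')=1, C('D')=2, C('F')=3, C('b')=4, C('d')=5
L[0]='d': occ=0, LF[0]=C('d')+0=5+0=5
L[1]='D': occ=0, LF[1]=C('D')+0=2+0=2
L[2]='F': occ=0, LF[2]=C('F')+0=3+0=3
L[3]='$': occ=0, LF[3]=C('$')+0=0+0=0
L[4]='A': occ=0, LF[4]=C('A')+0=1+0=1
L[5]='b': occ=0, LF[5]=C('b')+0=4+0=4

Answer: 5 2 3 0 1 4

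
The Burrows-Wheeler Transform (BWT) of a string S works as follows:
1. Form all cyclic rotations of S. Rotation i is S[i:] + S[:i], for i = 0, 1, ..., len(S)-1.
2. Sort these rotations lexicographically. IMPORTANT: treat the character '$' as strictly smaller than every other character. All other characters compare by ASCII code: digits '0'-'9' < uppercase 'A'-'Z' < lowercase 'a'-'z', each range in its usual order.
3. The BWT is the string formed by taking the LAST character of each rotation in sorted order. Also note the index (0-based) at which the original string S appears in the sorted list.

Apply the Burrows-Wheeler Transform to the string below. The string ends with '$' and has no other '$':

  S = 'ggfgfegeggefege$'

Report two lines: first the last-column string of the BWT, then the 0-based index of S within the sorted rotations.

All 16 rotations (rotation i = S[i:]+S[:i]):
  rot[0] = ggfgfegeggefege$
  rot[1] = gfgfegeggefege$g
  rot[2] = fgfegeggefege$gg
  rot[3] = gfegeggefege$ggf
  rot[4] = fegeggefege$ggfg
  rot[5] = egeggefege$ggfgf
  rot[6] = geggefege$ggfgfe
  rot[7] = eggefege$ggfgfeg
  rot[8] = ggefege$ggfgfege
  rot[9] = gefege$ggfgfegeg
  rot[10] = efege$ggfgfegegg
  rot[11] = fege$ggfgfegegge
  rot[12] = ege$ggfgfegeggef
  rot[13] = ge$ggfgfegeggefe
  rot[14] = e$ggfgfegeggefeg
  rot[15] = $ggfgfegeggefege
Sorted (with $ < everything):
  sorted[0] = $ggfgfegeggefege  (last char: 'e')
  sorted[1] = e$ggfgfegeggefeg  (last char: 'g')
  sorted[2] = efege$ggfgfegegg  (last char: 'g')
  sorted[3] = ege$ggfgfegeggef  (last char: 'f')
  sorted[4] = egeggefege$ggfgf  (last char: 'f')
  sorted[5] = eggefege$ggfgfeg  (last char: 'g')
  sorted[6] = fege$ggfgfegegge  (last char: 'e')
  sorted[7] = fegeggefege$ggfg  (last char: 'g')
  sorted[8] = fgfegeggefege$gg  (last char: 'g')
  sorted[9] = ge$ggfgfegeggefe  (last char: 'e')
  sorted[10] = gefege$ggfgfegeg  (last char: 'g')
  sorted[11] = geggefege$ggfgfe  (last char: 'e')
  sorted[12] = gfegeggefege$ggf  (last char: 'f')
  sorted[13] = gfgfegeggefege$g  (last char: 'g')
  sorted[14] = ggefege$ggfgfege  (last char: 'e')
  sorted[15] = ggfgfegeggefege$  (last char: '$')
Last column: eggffgeggegefge$
Original string S is at sorted index 15

Answer: eggffgeggegefge$
15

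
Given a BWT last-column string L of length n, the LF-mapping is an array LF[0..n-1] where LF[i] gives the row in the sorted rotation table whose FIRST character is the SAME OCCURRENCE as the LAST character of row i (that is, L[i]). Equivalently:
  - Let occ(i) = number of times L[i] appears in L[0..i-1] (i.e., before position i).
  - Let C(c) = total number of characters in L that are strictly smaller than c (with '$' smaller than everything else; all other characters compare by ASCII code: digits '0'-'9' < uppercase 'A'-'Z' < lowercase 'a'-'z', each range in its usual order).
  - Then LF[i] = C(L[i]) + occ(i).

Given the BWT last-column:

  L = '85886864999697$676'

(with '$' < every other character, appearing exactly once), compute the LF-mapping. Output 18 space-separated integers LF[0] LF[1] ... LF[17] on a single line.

Char counts: '$':1, '4':1, '5':1, '6':5, '7':2, '8':4, '9':4
C (first-col start): C('$')=0, C('4')=1, C('5')=2, C('6')=3, C('7')=8, C('8')=10, C('9')=14
L[0]='8': occ=0, LF[0]=C('8')+0=10+0=10
L[1]='5': occ=0, LF[1]=C('5')+0=2+0=2
L[2]='8': occ=1, LF[2]=C('8')+1=10+1=11
L[3]='8': occ=2, LF[3]=C('8')+2=10+2=12
L[4]='6': occ=0, LF[4]=C('6')+0=3+0=3
L[5]='8': occ=3, LF[5]=C('8')+3=10+3=13
L[6]='6': occ=1, LF[6]=C('6')+1=3+1=4
L[7]='4': occ=0, LF[7]=C('4')+0=1+0=1
L[8]='9': occ=0, LF[8]=C('9')+0=14+0=14
L[9]='9': occ=1, LF[9]=C('9')+1=14+1=15
L[10]='9': occ=2, LF[10]=C('9')+2=14+2=16
L[11]='6': occ=2, LF[11]=C('6')+2=3+2=5
L[12]='9': occ=3, LF[12]=C('9')+3=14+3=17
L[13]='7': occ=0, LF[13]=C('7')+0=8+0=8
L[14]='$': occ=0, LF[14]=C('$')+0=0+0=0
L[15]='6': occ=3, LF[15]=C('6')+3=3+3=6
L[16]='7': occ=1, LF[16]=C('7')+1=8+1=9
L[17]='6': occ=4, LF[17]=C('6')+4=3+4=7

Answer: 10 2 11 12 3 13 4 1 14 15 16 5 17 8 0 6 9 7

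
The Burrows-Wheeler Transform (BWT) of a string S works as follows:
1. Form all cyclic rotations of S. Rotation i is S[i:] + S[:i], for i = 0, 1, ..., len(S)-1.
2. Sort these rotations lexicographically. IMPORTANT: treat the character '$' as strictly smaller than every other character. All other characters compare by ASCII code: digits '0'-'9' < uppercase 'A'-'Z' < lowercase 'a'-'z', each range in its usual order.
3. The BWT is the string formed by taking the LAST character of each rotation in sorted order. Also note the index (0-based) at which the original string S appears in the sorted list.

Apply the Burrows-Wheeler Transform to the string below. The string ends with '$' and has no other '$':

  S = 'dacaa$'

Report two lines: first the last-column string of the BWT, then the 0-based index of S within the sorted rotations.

Answer: aacda$
5

Derivation:
All 6 rotations (rotation i = S[i:]+S[:i]):
  rot[0] = dacaa$
  rot[1] = acaa$d
  rot[2] = caa$da
  rot[3] = aa$dac
  rot[4] = a$daca
  rot[5] = $dacaa
Sorted (with $ < everything):
  sorted[0] = $dacaa  (last char: 'a')
  sorted[1] = a$daca  (last char: 'a')
  sorted[2] = aa$dac  (last char: 'c')
  sorted[3] = acaa$d  (last char: 'd')
  sorted[4] = caa$da  (last char: 'a')
  sorted[5] = dacaa$  (last char: '$')
Last column: aacda$
Original string S is at sorted index 5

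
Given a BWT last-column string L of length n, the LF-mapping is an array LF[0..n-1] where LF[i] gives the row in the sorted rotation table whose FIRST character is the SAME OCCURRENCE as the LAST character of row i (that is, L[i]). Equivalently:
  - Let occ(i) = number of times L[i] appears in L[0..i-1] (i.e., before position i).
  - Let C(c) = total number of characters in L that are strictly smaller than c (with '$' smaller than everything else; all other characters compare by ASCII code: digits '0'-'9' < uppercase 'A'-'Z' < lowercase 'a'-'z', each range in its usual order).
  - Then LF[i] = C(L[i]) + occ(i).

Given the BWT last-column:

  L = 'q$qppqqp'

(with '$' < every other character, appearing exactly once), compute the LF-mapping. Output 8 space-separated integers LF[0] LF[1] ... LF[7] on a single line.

Answer: 4 0 5 1 2 6 7 3

Derivation:
Char counts: '$':1, 'p':3, 'q':4
C (first-col start): C('$')=0, C('p')=1, C('q')=4
L[0]='q': occ=0, LF[0]=C('q')+0=4+0=4
L[1]='$': occ=0, LF[1]=C('$')+0=0+0=0
L[2]='q': occ=1, LF[2]=C('q')+1=4+1=5
L[3]='p': occ=0, LF[3]=C('p')+0=1+0=1
L[4]='p': occ=1, LF[4]=C('p')+1=1+1=2
L[5]='q': occ=2, LF[5]=C('q')+2=4+2=6
L[6]='q': occ=3, LF[6]=C('q')+3=4+3=7
L[7]='p': occ=2, LF[7]=C('p')+2=1+2=3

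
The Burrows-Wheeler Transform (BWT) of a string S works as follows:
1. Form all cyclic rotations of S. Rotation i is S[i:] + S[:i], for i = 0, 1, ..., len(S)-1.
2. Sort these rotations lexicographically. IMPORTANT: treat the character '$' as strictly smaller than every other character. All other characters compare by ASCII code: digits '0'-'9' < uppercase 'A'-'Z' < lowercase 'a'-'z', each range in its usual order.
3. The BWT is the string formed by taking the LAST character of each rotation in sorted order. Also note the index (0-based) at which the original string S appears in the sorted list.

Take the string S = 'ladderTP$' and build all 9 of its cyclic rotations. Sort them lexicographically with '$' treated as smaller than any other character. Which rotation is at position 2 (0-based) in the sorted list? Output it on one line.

Answer: TP$ladder

Derivation:
All 9 rotations (rotation i = S[i:]+S[:i]):
  rot[0] = ladderTP$
  rot[1] = adderTP$l
  rot[2] = dderTP$la
  rot[3] = derTP$lad
  rot[4] = erTP$ladd
  rot[5] = rTP$ladde
  rot[6] = TP$ladder
  rot[7] = P$ladderT
  rot[8] = $ladderTP
Sorted (with $ < everything):
  sorted[0] = $ladderTP
  sorted[1] = P$ladderT
  sorted[2] = TP$ladder
  sorted[3] = adderTP$l
  sorted[4] = dderTP$la
  sorted[5] = derTP$lad
  sorted[6] = erTP$ladd
  sorted[7] = ladderTP$
  sorted[8] = rTP$ladde
sorted[2] = TP$ladder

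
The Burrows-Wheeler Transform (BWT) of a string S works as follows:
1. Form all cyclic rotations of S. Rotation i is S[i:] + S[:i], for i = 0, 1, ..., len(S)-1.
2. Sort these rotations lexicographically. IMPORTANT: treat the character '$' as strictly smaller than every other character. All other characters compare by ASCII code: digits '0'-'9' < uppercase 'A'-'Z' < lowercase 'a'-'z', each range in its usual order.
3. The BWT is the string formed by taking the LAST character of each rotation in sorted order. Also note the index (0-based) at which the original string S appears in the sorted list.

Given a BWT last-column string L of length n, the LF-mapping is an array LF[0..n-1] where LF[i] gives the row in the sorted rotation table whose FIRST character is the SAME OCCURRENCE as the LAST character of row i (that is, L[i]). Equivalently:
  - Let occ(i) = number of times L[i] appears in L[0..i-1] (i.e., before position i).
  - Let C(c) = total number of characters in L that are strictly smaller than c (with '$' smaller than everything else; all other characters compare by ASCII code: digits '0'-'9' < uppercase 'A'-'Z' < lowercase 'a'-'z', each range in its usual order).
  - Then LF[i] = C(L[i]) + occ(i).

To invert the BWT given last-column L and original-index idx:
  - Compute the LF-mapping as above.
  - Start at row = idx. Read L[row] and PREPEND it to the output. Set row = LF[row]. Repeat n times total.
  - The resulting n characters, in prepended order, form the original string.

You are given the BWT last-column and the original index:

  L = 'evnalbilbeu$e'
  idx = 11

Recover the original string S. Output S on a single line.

Answer: unbelievable$

Derivation:
LF mapping: 4 12 10 1 8 2 7 9 3 5 11 0 6
Walk LF starting at row 11, prepending L[row]:
  step 1: row=11, L[11]='$', prepend. Next row=LF[11]=0
  step 2: row=0, L[0]='e', prepend. Next row=LF[0]=4
  step 3: row=4, L[4]='l', prepend. Next row=LF[4]=8
  step 4: row=8, L[8]='b', prepend. Next row=LF[8]=3
  step 5: row=3, L[3]='a', prepend. Next row=LF[3]=1
  step 6: row=1, L[1]='v', prepend. Next row=LF[1]=12
  step 7: row=12, L[12]='e', prepend. Next row=LF[12]=6
  step 8: row=6, L[6]='i', prepend. Next row=LF[6]=7
  step 9: row=7, L[7]='l', prepend. Next row=LF[7]=9
  step 10: row=9, L[9]='e', prepend. Next row=LF[9]=5
  step 11: row=5, L[5]='b', prepend. Next row=LF[5]=2
  step 12: row=2, L[2]='n', prepend. Next row=LF[2]=10
  step 13: row=10, L[10]='u', prepend. Next row=LF[10]=11
Reversed output: unbelievable$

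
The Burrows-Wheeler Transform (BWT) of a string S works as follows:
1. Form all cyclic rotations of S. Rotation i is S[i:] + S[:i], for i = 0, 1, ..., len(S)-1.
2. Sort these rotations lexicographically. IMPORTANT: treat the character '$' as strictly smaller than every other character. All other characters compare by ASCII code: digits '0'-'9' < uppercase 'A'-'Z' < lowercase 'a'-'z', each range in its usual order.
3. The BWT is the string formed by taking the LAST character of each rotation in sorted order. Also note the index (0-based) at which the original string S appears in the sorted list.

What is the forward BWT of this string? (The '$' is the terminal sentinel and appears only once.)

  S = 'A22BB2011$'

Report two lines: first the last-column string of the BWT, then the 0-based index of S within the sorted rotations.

All 10 rotations (rotation i = S[i:]+S[:i]):
  rot[0] = A22BB2011$
  rot[1] = 22BB2011$A
  rot[2] = 2BB2011$A2
  rot[3] = BB2011$A22
  rot[4] = B2011$A22B
  rot[5] = 2011$A22BB
  rot[6] = 011$A22BB2
  rot[7] = 11$A22BB20
  rot[8] = 1$A22BB201
  rot[9] = $A22BB2011
Sorted (with $ < everything):
  sorted[0] = $A22BB2011  (last char: '1')
  sorted[1] = 011$A22BB2  (last char: '2')
  sorted[2] = 1$A22BB201  (last char: '1')
  sorted[3] = 11$A22BB20  (last char: '0')
  sorted[4] = 2011$A22BB  (last char: 'B')
  sorted[5] = 22BB2011$A  (last char: 'A')
  sorted[6] = 2BB2011$A2  (last char: '2')
  sorted[7] = A22BB2011$  (last char: '$')
  sorted[8] = B2011$A22B  (last char: 'B')
  sorted[9] = BB2011$A22  (last char: '2')
Last column: 1210BA2$B2
Original string S is at sorted index 7

Answer: 1210BA2$B2
7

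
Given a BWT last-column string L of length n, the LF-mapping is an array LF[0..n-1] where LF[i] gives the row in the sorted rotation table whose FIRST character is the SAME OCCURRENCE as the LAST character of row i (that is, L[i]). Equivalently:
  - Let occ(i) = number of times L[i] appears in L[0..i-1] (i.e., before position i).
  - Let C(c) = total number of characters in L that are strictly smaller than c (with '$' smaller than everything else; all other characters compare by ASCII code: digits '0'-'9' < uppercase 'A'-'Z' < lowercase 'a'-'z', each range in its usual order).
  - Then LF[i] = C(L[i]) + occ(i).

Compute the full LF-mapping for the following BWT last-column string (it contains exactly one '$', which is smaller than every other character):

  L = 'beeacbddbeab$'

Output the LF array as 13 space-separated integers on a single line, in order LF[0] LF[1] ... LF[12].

Answer: 3 10 11 1 7 4 8 9 5 12 2 6 0

Derivation:
Char counts: '$':1, 'a':2, 'b':4, 'c':1, 'd':2, 'e':3
C (first-col start): C('$')=0, C('a')=1, C('b')=3, C('c')=7, C('d')=8, C('e')=10
L[0]='b': occ=0, LF[0]=C('b')+0=3+0=3
L[1]='e': occ=0, LF[1]=C('e')+0=10+0=10
L[2]='e': occ=1, LF[2]=C('e')+1=10+1=11
L[3]='a': occ=0, LF[3]=C('a')+0=1+0=1
L[4]='c': occ=0, LF[4]=C('c')+0=7+0=7
L[5]='b': occ=1, LF[5]=C('b')+1=3+1=4
L[6]='d': occ=0, LF[6]=C('d')+0=8+0=8
L[7]='d': occ=1, LF[7]=C('d')+1=8+1=9
L[8]='b': occ=2, LF[8]=C('b')+2=3+2=5
L[9]='e': occ=2, LF[9]=C('e')+2=10+2=12
L[10]='a': occ=1, LF[10]=C('a')+1=1+1=2
L[11]='b': occ=3, LF[11]=C('b')+3=3+3=6
L[12]='$': occ=0, LF[12]=C('$')+0=0+0=0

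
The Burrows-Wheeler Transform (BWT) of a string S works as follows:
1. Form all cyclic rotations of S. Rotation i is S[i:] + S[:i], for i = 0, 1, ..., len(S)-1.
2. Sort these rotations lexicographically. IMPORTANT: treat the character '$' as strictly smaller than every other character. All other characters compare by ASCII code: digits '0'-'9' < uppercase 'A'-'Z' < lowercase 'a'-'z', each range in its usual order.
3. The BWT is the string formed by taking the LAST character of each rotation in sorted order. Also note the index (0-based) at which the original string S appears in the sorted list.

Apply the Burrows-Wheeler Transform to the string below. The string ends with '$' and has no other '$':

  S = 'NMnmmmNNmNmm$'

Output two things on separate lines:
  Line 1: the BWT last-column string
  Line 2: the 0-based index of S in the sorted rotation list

Answer: mN$mNmmmNNmnM
2

Derivation:
All 13 rotations (rotation i = S[i:]+S[:i]):
  rot[0] = NMnmmmNNmNmm$
  rot[1] = MnmmmNNmNmm$N
  rot[2] = nmmmNNmNmm$NM
  rot[3] = mmmNNmNmm$NMn
  rot[4] = mmNNmNmm$NMnm
  rot[5] = mNNmNmm$NMnmm
  rot[6] = NNmNmm$NMnmmm
  rot[7] = NmNmm$NMnmmmN
  rot[8] = mNmm$NMnmmmNN
  rot[9] = Nmm$NMnmmmNNm
  rot[10] = mm$NMnmmmNNmN
  rot[11] = m$NMnmmmNNmNm
  rot[12] = $NMnmmmNNmNmm
Sorted (with $ < everything):
  sorted[0] = $NMnmmmNNmNmm  (last char: 'm')
  sorted[1] = MnmmmNNmNmm$N  (last char: 'N')
  sorted[2] = NMnmmmNNmNmm$  (last char: '$')
  sorted[3] = NNmNmm$NMnmmm  (last char: 'm')
  sorted[4] = NmNmm$NMnmmmN  (last char: 'N')
  sorted[5] = Nmm$NMnmmmNNm  (last char: 'm')
  sorted[6] = m$NMnmmmNNmNm  (last char: 'm')
  sorted[7] = mNNmNmm$NMnmm  (last char: 'm')
  sorted[8] = mNmm$NMnmmmNN  (last char: 'N')
  sorted[9] = mm$NMnmmmNNmN  (last char: 'N')
  sorted[10] = mmNNmNmm$NMnm  (last char: 'm')
  sorted[11] = mmmNNmNmm$NMn  (last char: 'n')
  sorted[12] = nmmmNNmNmm$NM  (last char: 'M')
Last column: mN$mNmmmNNmnM
Original string S is at sorted index 2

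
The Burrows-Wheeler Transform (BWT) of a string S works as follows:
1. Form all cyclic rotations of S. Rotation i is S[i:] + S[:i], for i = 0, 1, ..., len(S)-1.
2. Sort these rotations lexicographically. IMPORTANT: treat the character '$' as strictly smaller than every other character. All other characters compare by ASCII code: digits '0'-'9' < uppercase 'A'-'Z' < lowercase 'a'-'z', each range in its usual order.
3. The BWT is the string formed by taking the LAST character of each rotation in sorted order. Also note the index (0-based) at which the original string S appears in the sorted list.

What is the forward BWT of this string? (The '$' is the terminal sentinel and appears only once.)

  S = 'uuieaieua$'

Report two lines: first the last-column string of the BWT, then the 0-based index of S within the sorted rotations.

Answer: aueiiuaeu$
9

Derivation:
All 10 rotations (rotation i = S[i:]+S[:i]):
  rot[0] = uuieaieua$
  rot[1] = uieaieua$u
  rot[2] = ieaieua$uu
  rot[3] = eaieua$uui
  rot[4] = aieua$uuie
  rot[5] = ieua$uuiea
  rot[6] = eua$uuieai
  rot[7] = ua$uuieaie
  rot[8] = a$uuieaieu
  rot[9] = $uuieaieua
Sorted (with $ < everything):
  sorted[0] = $uuieaieua  (last char: 'a')
  sorted[1] = a$uuieaieu  (last char: 'u')
  sorted[2] = aieua$uuie  (last char: 'e')
  sorted[3] = eaieua$uui  (last char: 'i')
  sorted[4] = eua$uuieai  (last char: 'i')
  sorted[5] = ieaieua$uu  (last char: 'u')
  sorted[6] = ieua$uuiea  (last char: 'a')
  sorted[7] = ua$uuieaie  (last char: 'e')
  sorted[8] = uieaieua$u  (last char: 'u')
  sorted[9] = uuieaieua$  (last char: '$')
Last column: aueiiuaeu$
Original string S is at sorted index 9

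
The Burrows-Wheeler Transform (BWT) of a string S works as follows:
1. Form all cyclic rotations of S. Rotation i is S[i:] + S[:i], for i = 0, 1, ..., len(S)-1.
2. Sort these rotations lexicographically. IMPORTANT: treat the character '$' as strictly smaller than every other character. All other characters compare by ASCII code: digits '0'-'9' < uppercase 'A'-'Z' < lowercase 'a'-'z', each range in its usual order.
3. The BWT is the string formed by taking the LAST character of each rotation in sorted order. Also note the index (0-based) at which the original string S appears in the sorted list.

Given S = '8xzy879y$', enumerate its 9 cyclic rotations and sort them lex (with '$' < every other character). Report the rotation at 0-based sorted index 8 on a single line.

Answer: zy879y$8x

Derivation:
All 9 rotations (rotation i = S[i:]+S[:i]):
  rot[0] = 8xzy879y$
  rot[1] = xzy879y$8
  rot[2] = zy879y$8x
  rot[3] = y879y$8xz
  rot[4] = 879y$8xzy
  rot[5] = 79y$8xzy8
  rot[6] = 9y$8xzy87
  rot[7] = y$8xzy879
  rot[8] = $8xzy879y
Sorted (with $ < everything):
  sorted[0] = $8xzy879y
  sorted[1] = 79y$8xzy8
  sorted[2] = 879y$8xzy
  sorted[3] = 8xzy879y$
  sorted[4] = 9y$8xzy87
  sorted[5] = xzy879y$8
  sorted[6] = y$8xzy879
  sorted[7] = y879y$8xz
  sorted[8] = zy879y$8x
sorted[8] = zy879y$8x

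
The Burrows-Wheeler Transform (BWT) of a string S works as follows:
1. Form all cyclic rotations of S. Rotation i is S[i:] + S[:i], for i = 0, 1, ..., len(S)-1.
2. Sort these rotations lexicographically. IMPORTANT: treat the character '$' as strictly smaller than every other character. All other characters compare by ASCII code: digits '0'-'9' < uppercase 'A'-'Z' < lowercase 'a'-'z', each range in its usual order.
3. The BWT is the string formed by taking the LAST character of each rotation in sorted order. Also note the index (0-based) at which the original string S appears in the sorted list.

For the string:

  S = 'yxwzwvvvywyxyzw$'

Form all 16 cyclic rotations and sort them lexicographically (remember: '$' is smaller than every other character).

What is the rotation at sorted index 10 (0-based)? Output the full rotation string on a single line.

Answer: ywyxyzw$yxwzwvvv

Derivation:
All 16 rotations (rotation i = S[i:]+S[:i]):
  rot[0] = yxwzwvvvywyxyzw$
  rot[1] = xwzwvvvywyxyzw$y
  rot[2] = wzwvvvywyxyzw$yx
  rot[3] = zwvvvywyxyzw$yxw
  rot[4] = wvvvywyxyzw$yxwz
  rot[5] = vvvywyxyzw$yxwzw
  rot[6] = vvywyxyzw$yxwzwv
  rot[7] = vywyxyzw$yxwzwvv
  rot[8] = ywyxyzw$yxwzwvvv
  rot[9] = wyxyzw$yxwzwvvvy
  rot[10] = yxyzw$yxwzwvvvyw
  rot[11] = xyzw$yxwzwvvvywy
  rot[12] = yzw$yxwzwvvvywyx
  rot[13] = zw$yxwzwvvvywyxy
  rot[14] = w$yxwzwvvvywyxyz
  rot[15] = $yxwzwvvvywyxyzw
Sorted (with $ < everything):
  sorted[0] = $yxwzwvvvywyxyzw
  sorted[1] = vvvywyxyzw$yxwzw
  sorted[2] = vvywyxyzw$yxwzwv
  sorted[3] = vywyxyzw$yxwzwvv
  sorted[4] = w$yxwzwvvvywyxyz
  sorted[5] = wvvvywyxyzw$yxwz
  sorted[6] = wyxyzw$yxwzwvvvy
  sorted[7] = wzwvvvywyxyzw$yx
  sorted[8] = xwzwvvvywyxyzw$y
  sorted[9] = xyzw$yxwzwvvvywy
  sorted[10] = ywyxyzw$yxwzwvvv
  sorted[11] = yxwzwvvvywyxyzw$
  sorted[12] = yxyzw$yxwzwvvvyw
  sorted[13] = yzw$yxwzwvvvywyx
  sorted[14] = zw$yxwzwvvvywyxy
  sorted[15] = zwvvvywyxyzw$yxw
sorted[10] = ywyxyzw$yxwzwvvv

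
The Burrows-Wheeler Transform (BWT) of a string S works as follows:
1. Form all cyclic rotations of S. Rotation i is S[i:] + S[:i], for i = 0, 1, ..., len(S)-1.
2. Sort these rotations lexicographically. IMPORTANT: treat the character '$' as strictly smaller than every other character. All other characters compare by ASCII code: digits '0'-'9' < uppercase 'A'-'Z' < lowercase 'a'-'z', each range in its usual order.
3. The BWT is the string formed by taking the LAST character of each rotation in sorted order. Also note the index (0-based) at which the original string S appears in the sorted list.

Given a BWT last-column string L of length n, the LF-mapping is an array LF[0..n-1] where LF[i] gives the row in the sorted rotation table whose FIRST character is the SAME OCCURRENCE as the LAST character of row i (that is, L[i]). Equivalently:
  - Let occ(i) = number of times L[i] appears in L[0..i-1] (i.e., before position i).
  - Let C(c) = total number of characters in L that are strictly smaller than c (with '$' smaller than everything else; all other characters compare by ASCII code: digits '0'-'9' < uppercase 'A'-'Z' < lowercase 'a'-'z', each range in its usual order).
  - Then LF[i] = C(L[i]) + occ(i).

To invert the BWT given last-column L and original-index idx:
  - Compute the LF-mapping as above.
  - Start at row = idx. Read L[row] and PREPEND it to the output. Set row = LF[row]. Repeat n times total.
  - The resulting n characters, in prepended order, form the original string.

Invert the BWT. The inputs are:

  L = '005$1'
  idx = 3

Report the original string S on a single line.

LF mapping: 1 2 4 0 3
Walk LF starting at row 3, prepending L[row]:
  step 1: row=3, L[3]='$', prepend. Next row=LF[3]=0
  step 2: row=0, L[0]='0', prepend. Next row=LF[0]=1
  step 3: row=1, L[1]='0', prepend. Next row=LF[1]=2
  step 4: row=2, L[2]='5', prepend. Next row=LF[2]=4
  step 5: row=4, L[4]='1', prepend. Next row=LF[4]=3
Reversed output: 1500$

Answer: 1500$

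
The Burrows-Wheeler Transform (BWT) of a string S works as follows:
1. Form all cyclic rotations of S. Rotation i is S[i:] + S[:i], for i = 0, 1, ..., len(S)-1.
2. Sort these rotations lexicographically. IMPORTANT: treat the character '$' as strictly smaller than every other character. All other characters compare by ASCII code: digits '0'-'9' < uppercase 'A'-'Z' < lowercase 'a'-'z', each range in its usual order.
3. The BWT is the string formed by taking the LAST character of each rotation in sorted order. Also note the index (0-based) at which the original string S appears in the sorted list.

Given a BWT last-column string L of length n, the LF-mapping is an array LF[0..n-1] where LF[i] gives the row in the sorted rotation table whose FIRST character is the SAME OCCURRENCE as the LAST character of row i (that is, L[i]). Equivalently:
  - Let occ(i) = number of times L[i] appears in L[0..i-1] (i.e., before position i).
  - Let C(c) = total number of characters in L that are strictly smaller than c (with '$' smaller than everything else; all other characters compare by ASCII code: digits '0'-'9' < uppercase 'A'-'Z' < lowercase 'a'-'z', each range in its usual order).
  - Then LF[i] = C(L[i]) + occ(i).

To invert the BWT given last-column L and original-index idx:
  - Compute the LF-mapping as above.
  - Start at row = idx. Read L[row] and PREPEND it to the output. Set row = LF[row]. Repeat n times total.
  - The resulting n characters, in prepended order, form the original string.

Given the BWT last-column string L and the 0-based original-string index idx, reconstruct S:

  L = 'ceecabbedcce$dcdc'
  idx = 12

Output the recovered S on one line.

Answer: decdcebcbccedeac$

Derivation:
LF mapping: 4 13 14 5 1 2 3 15 10 6 7 16 0 11 8 12 9
Walk LF starting at row 12, prepending L[row]:
  step 1: row=12, L[12]='$', prepend. Next row=LF[12]=0
  step 2: row=0, L[0]='c', prepend. Next row=LF[0]=4
  step 3: row=4, L[4]='a', prepend. Next row=LF[4]=1
  step 4: row=1, L[1]='e', prepend. Next row=LF[1]=13
  step 5: row=13, L[13]='d', prepend. Next row=LF[13]=11
  step 6: row=11, L[11]='e', prepend. Next row=LF[11]=16
  step 7: row=16, L[16]='c', prepend. Next row=LF[16]=9
  step 8: row=9, L[9]='c', prepend. Next row=LF[9]=6
  step 9: row=6, L[6]='b', prepend. Next row=LF[6]=3
  step 10: row=3, L[3]='c', prepend. Next row=LF[3]=5
  step 11: row=5, L[5]='b', prepend. Next row=LF[5]=2
  step 12: row=2, L[2]='e', prepend. Next row=LF[2]=14
  step 13: row=14, L[14]='c', prepend. Next row=LF[14]=8
  step 14: row=8, L[8]='d', prepend. Next row=LF[8]=10
  step 15: row=10, L[10]='c', prepend. Next row=LF[10]=7
  step 16: row=7, L[7]='e', prepend. Next row=LF[7]=15
  step 17: row=15, L[15]='d', prepend. Next row=LF[15]=12
Reversed output: decdcebcbccedeac$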